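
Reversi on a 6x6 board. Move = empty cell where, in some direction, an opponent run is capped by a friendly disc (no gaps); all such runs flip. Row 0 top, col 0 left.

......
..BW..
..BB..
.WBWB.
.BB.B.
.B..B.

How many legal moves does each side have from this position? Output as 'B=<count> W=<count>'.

Answer: B=9 W=4

Derivation:
-- B to move --
(0,2): no bracket -> illegal
(0,3): flips 1 -> legal
(0,4): flips 1 -> legal
(1,4): flips 1 -> legal
(2,0): flips 1 -> legal
(2,1): flips 1 -> legal
(2,4): flips 1 -> legal
(3,0): flips 1 -> legal
(4,0): flips 1 -> legal
(4,3): flips 1 -> legal
B mobility = 9
-- W to move --
(0,1): no bracket -> illegal
(0,2): no bracket -> illegal
(0,3): no bracket -> illegal
(1,1): flips 2 -> legal
(1,4): no bracket -> illegal
(2,1): no bracket -> illegal
(2,4): no bracket -> illegal
(2,5): no bracket -> illegal
(3,0): no bracket -> illegal
(3,5): flips 1 -> legal
(4,0): no bracket -> illegal
(4,3): no bracket -> illegal
(4,5): no bracket -> illegal
(5,0): no bracket -> illegal
(5,2): no bracket -> illegal
(5,3): flips 1 -> legal
(5,5): flips 1 -> legal
W mobility = 4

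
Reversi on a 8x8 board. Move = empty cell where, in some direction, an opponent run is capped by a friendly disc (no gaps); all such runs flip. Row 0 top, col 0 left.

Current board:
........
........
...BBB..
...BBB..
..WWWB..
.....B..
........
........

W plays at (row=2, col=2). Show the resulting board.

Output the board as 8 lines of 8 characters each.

Answer: ........
........
..WBBB..
...WBB..
..WWWB..
.....B..
........
........

Derivation:
Place W at (2,2); scan 8 dirs for brackets.
Dir NW: first cell '.' (not opp) -> no flip
Dir N: first cell '.' (not opp) -> no flip
Dir NE: first cell '.' (not opp) -> no flip
Dir W: first cell '.' (not opp) -> no flip
Dir E: opp run (2,3) (2,4) (2,5), next='.' -> no flip
Dir SW: first cell '.' (not opp) -> no flip
Dir S: first cell '.' (not opp) -> no flip
Dir SE: opp run (3,3) capped by W -> flip
All flips: (3,3)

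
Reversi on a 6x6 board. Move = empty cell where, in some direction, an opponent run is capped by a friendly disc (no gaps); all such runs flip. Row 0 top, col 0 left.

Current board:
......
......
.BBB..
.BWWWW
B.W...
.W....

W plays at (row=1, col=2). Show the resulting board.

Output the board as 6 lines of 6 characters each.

Answer: ......
..W...
.BWW..
.BWWWW
B.W...
.W....

Derivation:
Place W at (1,2); scan 8 dirs for brackets.
Dir NW: first cell '.' (not opp) -> no flip
Dir N: first cell '.' (not opp) -> no flip
Dir NE: first cell '.' (not opp) -> no flip
Dir W: first cell '.' (not opp) -> no flip
Dir E: first cell '.' (not opp) -> no flip
Dir SW: opp run (2,1), next='.' -> no flip
Dir S: opp run (2,2) capped by W -> flip
Dir SE: opp run (2,3) capped by W -> flip
All flips: (2,2) (2,3)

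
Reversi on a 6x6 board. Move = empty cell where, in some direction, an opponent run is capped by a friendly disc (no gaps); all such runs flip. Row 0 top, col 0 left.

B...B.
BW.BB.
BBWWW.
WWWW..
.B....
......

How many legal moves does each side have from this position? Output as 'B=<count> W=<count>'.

-- B to move --
(0,1): flips 1 -> legal
(0,2): flips 1 -> legal
(1,2): flips 1 -> legal
(1,5): no bracket -> illegal
(2,5): flips 3 -> legal
(3,4): flips 1 -> legal
(3,5): flips 1 -> legal
(4,0): flips 3 -> legal
(4,2): flips 1 -> legal
(4,3): flips 3 -> legal
(4,4): flips 3 -> legal
B mobility = 10
-- W to move --
(0,1): no bracket -> illegal
(0,2): flips 1 -> legal
(0,3): flips 1 -> legal
(0,5): flips 1 -> legal
(1,2): flips 1 -> legal
(1,5): no bracket -> illegal
(2,5): no bracket -> illegal
(4,0): no bracket -> illegal
(4,2): no bracket -> illegal
(5,0): flips 1 -> legal
(5,1): flips 1 -> legal
(5,2): flips 1 -> legal
W mobility = 7

Answer: B=10 W=7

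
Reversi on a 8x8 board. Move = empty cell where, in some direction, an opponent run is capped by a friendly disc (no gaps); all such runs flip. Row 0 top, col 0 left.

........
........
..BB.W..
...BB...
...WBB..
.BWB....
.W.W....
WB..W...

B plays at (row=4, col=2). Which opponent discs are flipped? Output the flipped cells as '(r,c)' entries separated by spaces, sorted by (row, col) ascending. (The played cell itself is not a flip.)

Dir NW: first cell '.' (not opp) -> no flip
Dir N: first cell '.' (not opp) -> no flip
Dir NE: first cell 'B' (not opp) -> no flip
Dir W: first cell '.' (not opp) -> no flip
Dir E: opp run (4,3) capped by B -> flip
Dir SW: first cell 'B' (not opp) -> no flip
Dir S: opp run (5,2), next='.' -> no flip
Dir SE: first cell 'B' (not opp) -> no flip

Answer: (4,3)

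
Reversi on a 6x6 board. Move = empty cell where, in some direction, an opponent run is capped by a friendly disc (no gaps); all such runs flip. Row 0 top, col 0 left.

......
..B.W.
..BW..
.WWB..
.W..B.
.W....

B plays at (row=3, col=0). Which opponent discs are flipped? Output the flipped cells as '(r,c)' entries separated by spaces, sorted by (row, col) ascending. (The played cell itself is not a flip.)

Answer: (3,1) (3,2)

Derivation:
Dir NW: edge -> no flip
Dir N: first cell '.' (not opp) -> no flip
Dir NE: first cell '.' (not opp) -> no flip
Dir W: edge -> no flip
Dir E: opp run (3,1) (3,2) capped by B -> flip
Dir SW: edge -> no flip
Dir S: first cell '.' (not opp) -> no flip
Dir SE: opp run (4,1), next='.' -> no flip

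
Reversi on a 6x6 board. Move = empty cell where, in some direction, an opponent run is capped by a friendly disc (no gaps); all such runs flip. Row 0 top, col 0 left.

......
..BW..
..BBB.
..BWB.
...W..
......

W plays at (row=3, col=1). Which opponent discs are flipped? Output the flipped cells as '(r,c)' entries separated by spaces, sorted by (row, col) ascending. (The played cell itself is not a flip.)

Dir NW: first cell '.' (not opp) -> no flip
Dir N: first cell '.' (not opp) -> no flip
Dir NE: opp run (2,2) capped by W -> flip
Dir W: first cell '.' (not opp) -> no flip
Dir E: opp run (3,2) capped by W -> flip
Dir SW: first cell '.' (not opp) -> no flip
Dir S: first cell '.' (not opp) -> no flip
Dir SE: first cell '.' (not opp) -> no flip

Answer: (2,2) (3,2)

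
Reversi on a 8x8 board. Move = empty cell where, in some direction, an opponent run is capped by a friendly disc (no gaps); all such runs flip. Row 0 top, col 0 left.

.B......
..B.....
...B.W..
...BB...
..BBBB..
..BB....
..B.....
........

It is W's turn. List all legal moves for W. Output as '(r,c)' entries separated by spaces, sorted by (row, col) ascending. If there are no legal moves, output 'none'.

(0,0): no bracket -> illegal
(0,2): no bracket -> illegal
(0,3): no bracket -> illegal
(1,0): no bracket -> illegal
(1,1): no bracket -> illegal
(1,3): no bracket -> illegal
(1,4): no bracket -> illegal
(2,1): no bracket -> illegal
(2,2): no bracket -> illegal
(2,4): no bracket -> illegal
(3,1): no bracket -> illegal
(3,2): no bracket -> illegal
(3,5): no bracket -> illegal
(3,6): no bracket -> illegal
(4,1): no bracket -> illegal
(4,6): no bracket -> illegal
(5,1): no bracket -> illegal
(5,4): no bracket -> illegal
(5,5): no bracket -> illegal
(5,6): no bracket -> illegal
(6,1): flips 3 -> legal
(6,3): no bracket -> illegal
(6,4): no bracket -> illegal
(7,1): no bracket -> illegal
(7,2): no bracket -> illegal
(7,3): no bracket -> illegal

Answer: (6,1)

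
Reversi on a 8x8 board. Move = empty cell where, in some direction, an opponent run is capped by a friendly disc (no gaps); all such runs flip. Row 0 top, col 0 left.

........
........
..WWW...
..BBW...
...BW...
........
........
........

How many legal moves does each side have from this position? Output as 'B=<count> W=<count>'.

Answer: B=9 W=5

Derivation:
-- B to move --
(1,1): flips 1 -> legal
(1,2): flips 1 -> legal
(1,3): flips 1 -> legal
(1,4): flips 1 -> legal
(1,5): flips 1 -> legal
(2,1): no bracket -> illegal
(2,5): flips 1 -> legal
(3,1): no bracket -> illegal
(3,5): flips 1 -> legal
(4,5): flips 1 -> legal
(5,3): no bracket -> illegal
(5,4): no bracket -> illegal
(5,5): flips 1 -> legal
B mobility = 9
-- W to move --
(2,1): no bracket -> illegal
(3,1): flips 2 -> legal
(4,1): flips 1 -> legal
(4,2): flips 3 -> legal
(5,2): flips 1 -> legal
(5,3): flips 2 -> legal
(5,4): no bracket -> illegal
W mobility = 5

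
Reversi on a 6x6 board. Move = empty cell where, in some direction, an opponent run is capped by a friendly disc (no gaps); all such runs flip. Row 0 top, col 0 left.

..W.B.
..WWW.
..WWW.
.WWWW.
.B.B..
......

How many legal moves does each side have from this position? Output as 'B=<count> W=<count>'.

Answer: B=6 W=5

Derivation:
-- B to move --
(0,1): no bracket -> illegal
(0,3): flips 3 -> legal
(0,5): flips 3 -> legal
(1,1): no bracket -> illegal
(1,5): no bracket -> illegal
(2,0): no bracket -> illegal
(2,1): flips 2 -> legal
(2,5): flips 1 -> legal
(3,0): no bracket -> illegal
(3,5): no bracket -> illegal
(4,0): flips 3 -> legal
(4,2): no bracket -> illegal
(4,4): flips 3 -> legal
(4,5): no bracket -> illegal
B mobility = 6
-- W to move --
(0,3): no bracket -> illegal
(0,5): no bracket -> illegal
(1,5): no bracket -> illegal
(3,0): no bracket -> illegal
(4,0): no bracket -> illegal
(4,2): no bracket -> illegal
(4,4): no bracket -> illegal
(5,0): flips 1 -> legal
(5,1): flips 1 -> legal
(5,2): flips 1 -> legal
(5,3): flips 1 -> legal
(5,4): flips 1 -> legal
W mobility = 5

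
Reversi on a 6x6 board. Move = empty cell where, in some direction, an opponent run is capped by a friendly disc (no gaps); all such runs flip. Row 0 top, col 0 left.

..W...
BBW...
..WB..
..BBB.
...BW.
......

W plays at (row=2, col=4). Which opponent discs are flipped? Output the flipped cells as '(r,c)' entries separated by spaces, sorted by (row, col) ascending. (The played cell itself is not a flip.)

Dir NW: first cell '.' (not opp) -> no flip
Dir N: first cell '.' (not opp) -> no flip
Dir NE: first cell '.' (not opp) -> no flip
Dir W: opp run (2,3) capped by W -> flip
Dir E: first cell '.' (not opp) -> no flip
Dir SW: opp run (3,3), next='.' -> no flip
Dir S: opp run (3,4) capped by W -> flip
Dir SE: first cell '.' (not opp) -> no flip

Answer: (2,3) (3,4)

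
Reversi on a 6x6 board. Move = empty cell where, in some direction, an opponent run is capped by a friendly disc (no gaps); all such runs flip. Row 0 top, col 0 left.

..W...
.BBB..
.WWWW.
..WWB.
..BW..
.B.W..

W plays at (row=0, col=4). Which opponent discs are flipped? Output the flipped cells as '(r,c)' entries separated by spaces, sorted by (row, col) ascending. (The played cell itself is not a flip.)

Answer: (1,3)

Derivation:
Dir NW: edge -> no flip
Dir N: edge -> no flip
Dir NE: edge -> no flip
Dir W: first cell '.' (not opp) -> no flip
Dir E: first cell '.' (not opp) -> no flip
Dir SW: opp run (1,3) capped by W -> flip
Dir S: first cell '.' (not opp) -> no flip
Dir SE: first cell '.' (not opp) -> no flip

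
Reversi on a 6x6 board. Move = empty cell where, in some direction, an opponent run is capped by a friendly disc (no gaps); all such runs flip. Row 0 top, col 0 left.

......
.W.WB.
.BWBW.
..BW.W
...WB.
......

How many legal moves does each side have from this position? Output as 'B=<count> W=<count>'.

-- B to move --
(0,0): flips 3 -> legal
(0,1): flips 1 -> legal
(0,2): no bracket -> illegal
(0,3): flips 1 -> legal
(0,4): no bracket -> illegal
(1,0): no bracket -> illegal
(1,2): flips 2 -> legal
(1,5): no bracket -> illegal
(2,0): no bracket -> illegal
(2,5): flips 1 -> legal
(3,1): no bracket -> illegal
(3,4): flips 2 -> legal
(4,2): flips 1 -> legal
(4,5): no bracket -> illegal
(5,2): no bracket -> illegal
(5,3): flips 2 -> legal
(5,4): flips 1 -> legal
B mobility = 9
-- W to move --
(0,3): no bracket -> illegal
(0,4): flips 1 -> legal
(0,5): no bracket -> illegal
(1,0): flips 2 -> legal
(1,2): no bracket -> illegal
(1,5): flips 1 -> legal
(2,0): flips 1 -> legal
(2,5): no bracket -> illegal
(3,0): no bracket -> illegal
(3,1): flips 2 -> legal
(3,4): no bracket -> illegal
(4,1): no bracket -> illegal
(4,2): flips 1 -> legal
(4,5): flips 1 -> legal
(5,3): flips 1 -> legal
(5,4): no bracket -> illegal
(5,5): flips 1 -> legal
W mobility = 9

Answer: B=9 W=9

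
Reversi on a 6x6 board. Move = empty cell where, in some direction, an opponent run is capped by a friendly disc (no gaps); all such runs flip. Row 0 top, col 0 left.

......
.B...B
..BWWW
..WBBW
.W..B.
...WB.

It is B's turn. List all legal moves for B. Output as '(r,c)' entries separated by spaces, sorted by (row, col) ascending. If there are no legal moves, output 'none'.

Answer: (1,2) (1,3) (1,4) (3,1) (4,2) (4,5) (5,2)

Derivation:
(1,2): flips 1 -> legal
(1,3): flips 1 -> legal
(1,4): flips 1 -> legal
(2,1): no bracket -> illegal
(3,0): no bracket -> illegal
(3,1): flips 1 -> legal
(4,0): no bracket -> illegal
(4,2): flips 1 -> legal
(4,3): no bracket -> illegal
(4,5): flips 2 -> legal
(5,0): no bracket -> illegal
(5,1): no bracket -> illegal
(5,2): flips 1 -> legal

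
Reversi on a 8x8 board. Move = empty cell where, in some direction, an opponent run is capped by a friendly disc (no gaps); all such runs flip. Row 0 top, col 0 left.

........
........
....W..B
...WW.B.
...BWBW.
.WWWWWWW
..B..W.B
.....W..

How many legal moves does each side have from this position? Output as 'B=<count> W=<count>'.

-- B to move --
(1,3): no bracket -> illegal
(1,4): no bracket -> illegal
(1,5): no bracket -> illegal
(2,2): no bracket -> illegal
(2,3): flips 2 -> legal
(2,5): flips 1 -> legal
(3,2): no bracket -> illegal
(3,5): flips 2 -> legal
(3,7): no bracket -> illegal
(4,0): flips 1 -> legal
(4,1): no bracket -> illegal
(4,2): flips 1 -> legal
(4,7): flips 2 -> legal
(5,0): no bracket -> illegal
(6,0): no bracket -> illegal
(6,1): flips 1 -> legal
(6,3): flips 2 -> legal
(6,4): no bracket -> illegal
(6,6): flips 2 -> legal
(7,4): no bracket -> illegal
(7,6): flips 2 -> legal
B mobility = 10
-- W to move --
(1,6): no bracket -> illegal
(1,7): no bracket -> illegal
(2,5): no bracket -> illegal
(2,6): flips 1 -> legal
(3,2): flips 1 -> legal
(3,5): flips 1 -> legal
(3,7): no bracket -> illegal
(4,2): flips 1 -> legal
(4,7): no bracket -> illegal
(6,1): no bracket -> illegal
(6,3): no bracket -> illegal
(6,6): no bracket -> illegal
(7,1): flips 1 -> legal
(7,2): flips 1 -> legal
(7,3): flips 1 -> legal
(7,6): no bracket -> illegal
(7,7): flips 1 -> legal
W mobility = 8

Answer: B=10 W=8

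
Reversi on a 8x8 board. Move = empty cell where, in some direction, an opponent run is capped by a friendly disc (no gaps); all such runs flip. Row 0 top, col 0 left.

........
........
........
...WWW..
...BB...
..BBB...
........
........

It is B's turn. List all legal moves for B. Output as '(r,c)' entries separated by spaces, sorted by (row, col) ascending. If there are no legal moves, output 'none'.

Answer: (2,2) (2,3) (2,4) (2,5) (2,6)

Derivation:
(2,2): flips 1 -> legal
(2,3): flips 1 -> legal
(2,4): flips 1 -> legal
(2,5): flips 1 -> legal
(2,6): flips 1 -> legal
(3,2): no bracket -> illegal
(3,6): no bracket -> illegal
(4,2): no bracket -> illegal
(4,5): no bracket -> illegal
(4,6): no bracket -> illegal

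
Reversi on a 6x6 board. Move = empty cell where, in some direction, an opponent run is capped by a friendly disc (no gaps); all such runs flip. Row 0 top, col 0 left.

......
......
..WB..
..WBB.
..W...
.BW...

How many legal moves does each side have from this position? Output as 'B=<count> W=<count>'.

-- B to move --
(1,1): flips 1 -> legal
(1,2): no bracket -> illegal
(1,3): no bracket -> illegal
(2,1): flips 1 -> legal
(3,1): flips 1 -> legal
(4,1): flips 1 -> legal
(4,3): no bracket -> illegal
(5,3): flips 1 -> legal
B mobility = 5
-- W to move --
(1,2): no bracket -> illegal
(1,3): no bracket -> illegal
(1,4): flips 1 -> legal
(2,4): flips 2 -> legal
(2,5): no bracket -> illegal
(3,5): flips 2 -> legal
(4,0): no bracket -> illegal
(4,1): no bracket -> illegal
(4,3): no bracket -> illegal
(4,4): flips 1 -> legal
(4,5): no bracket -> illegal
(5,0): flips 1 -> legal
W mobility = 5

Answer: B=5 W=5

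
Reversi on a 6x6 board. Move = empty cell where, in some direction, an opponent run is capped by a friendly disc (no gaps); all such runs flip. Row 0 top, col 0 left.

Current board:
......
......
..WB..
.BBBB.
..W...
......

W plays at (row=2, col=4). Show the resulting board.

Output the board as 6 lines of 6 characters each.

Place W at (2,4); scan 8 dirs for brackets.
Dir NW: first cell '.' (not opp) -> no flip
Dir N: first cell '.' (not opp) -> no flip
Dir NE: first cell '.' (not opp) -> no flip
Dir W: opp run (2,3) capped by W -> flip
Dir E: first cell '.' (not opp) -> no flip
Dir SW: opp run (3,3) capped by W -> flip
Dir S: opp run (3,4), next='.' -> no flip
Dir SE: first cell '.' (not opp) -> no flip
All flips: (2,3) (3,3)

Answer: ......
......
..WWW.
.BBWB.
..W...
......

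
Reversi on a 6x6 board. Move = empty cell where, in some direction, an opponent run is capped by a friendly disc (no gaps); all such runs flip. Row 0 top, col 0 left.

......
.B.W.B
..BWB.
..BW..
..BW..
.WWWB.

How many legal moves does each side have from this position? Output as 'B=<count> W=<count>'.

-- B to move --
(0,2): flips 1 -> legal
(0,3): no bracket -> illegal
(0,4): flips 1 -> legal
(1,2): no bracket -> illegal
(1,4): flips 1 -> legal
(3,4): flips 1 -> legal
(4,0): no bracket -> illegal
(4,1): no bracket -> illegal
(4,4): flips 2 -> legal
(5,0): flips 3 -> legal
B mobility = 6
-- W to move --
(0,0): flips 2 -> legal
(0,1): no bracket -> illegal
(0,2): no bracket -> illegal
(0,4): no bracket -> illegal
(0,5): no bracket -> illegal
(1,0): no bracket -> illegal
(1,2): flips 3 -> legal
(1,4): no bracket -> illegal
(2,0): no bracket -> illegal
(2,1): flips 2 -> legal
(2,5): flips 1 -> legal
(3,1): flips 3 -> legal
(3,4): no bracket -> illegal
(3,5): flips 1 -> legal
(4,1): flips 2 -> legal
(4,4): no bracket -> illegal
(4,5): no bracket -> illegal
(5,5): flips 1 -> legal
W mobility = 8

Answer: B=6 W=8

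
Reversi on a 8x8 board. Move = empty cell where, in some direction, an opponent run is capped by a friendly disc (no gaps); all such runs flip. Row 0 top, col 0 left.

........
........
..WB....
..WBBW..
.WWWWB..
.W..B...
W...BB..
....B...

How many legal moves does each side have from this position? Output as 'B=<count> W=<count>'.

-- B to move --
(1,1): flips 1 -> legal
(1,2): no bracket -> illegal
(1,3): no bracket -> illegal
(2,1): flips 3 -> legal
(2,4): no bracket -> illegal
(2,5): flips 1 -> legal
(2,6): no bracket -> illegal
(3,0): no bracket -> illegal
(3,1): flips 1 -> legal
(3,6): flips 1 -> legal
(4,0): flips 4 -> legal
(4,6): no bracket -> illegal
(5,0): flips 2 -> legal
(5,2): flips 1 -> legal
(5,3): flips 1 -> legal
(5,5): flips 1 -> legal
(6,1): no bracket -> illegal
(6,2): no bracket -> illegal
(7,0): no bracket -> illegal
(7,1): no bracket -> illegal
B mobility = 10
-- W to move --
(1,2): no bracket -> illegal
(1,3): flips 2 -> legal
(1,4): flips 1 -> legal
(2,4): flips 3 -> legal
(2,5): flips 1 -> legal
(3,6): no bracket -> illegal
(4,6): flips 1 -> legal
(5,3): no bracket -> illegal
(5,5): flips 1 -> legal
(5,6): no bracket -> illegal
(6,3): no bracket -> illegal
(6,6): no bracket -> illegal
(7,3): no bracket -> illegal
(7,5): no bracket -> illegal
(7,6): flips 2 -> legal
W mobility = 7

Answer: B=10 W=7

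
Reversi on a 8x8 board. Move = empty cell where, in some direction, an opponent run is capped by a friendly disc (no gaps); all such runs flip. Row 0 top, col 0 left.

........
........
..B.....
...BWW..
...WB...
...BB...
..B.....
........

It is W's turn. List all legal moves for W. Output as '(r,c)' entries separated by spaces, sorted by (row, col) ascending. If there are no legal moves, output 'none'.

(1,1): no bracket -> illegal
(1,2): no bracket -> illegal
(1,3): no bracket -> illegal
(2,1): no bracket -> illegal
(2,3): flips 1 -> legal
(2,4): no bracket -> illegal
(3,1): no bracket -> illegal
(3,2): flips 1 -> legal
(4,2): no bracket -> illegal
(4,5): flips 1 -> legal
(5,1): no bracket -> illegal
(5,2): no bracket -> illegal
(5,5): no bracket -> illegal
(6,1): no bracket -> illegal
(6,3): flips 1 -> legal
(6,4): flips 2 -> legal
(6,5): flips 1 -> legal
(7,1): flips 3 -> legal
(7,2): no bracket -> illegal
(7,3): no bracket -> illegal

Answer: (2,3) (3,2) (4,5) (6,3) (6,4) (6,5) (7,1)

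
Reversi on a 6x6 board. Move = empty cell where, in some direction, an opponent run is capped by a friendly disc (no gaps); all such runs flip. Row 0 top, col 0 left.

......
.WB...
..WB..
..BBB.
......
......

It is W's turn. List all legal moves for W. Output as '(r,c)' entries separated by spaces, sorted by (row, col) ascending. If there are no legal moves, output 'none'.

(0,1): no bracket -> illegal
(0,2): flips 1 -> legal
(0,3): no bracket -> illegal
(1,3): flips 1 -> legal
(1,4): no bracket -> illegal
(2,1): no bracket -> illegal
(2,4): flips 1 -> legal
(2,5): no bracket -> illegal
(3,1): no bracket -> illegal
(3,5): no bracket -> illegal
(4,1): no bracket -> illegal
(4,2): flips 1 -> legal
(4,3): no bracket -> illegal
(4,4): flips 1 -> legal
(4,5): no bracket -> illegal

Answer: (0,2) (1,3) (2,4) (4,2) (4,4)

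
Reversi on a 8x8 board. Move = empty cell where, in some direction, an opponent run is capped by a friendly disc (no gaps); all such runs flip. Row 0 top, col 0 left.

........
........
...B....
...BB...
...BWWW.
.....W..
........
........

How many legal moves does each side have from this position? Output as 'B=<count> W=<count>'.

Answer: B=4 W=4

Derivation:
-- B to move --
(3,5): no bracket -> illegal
(3,6): no bracket -> illegal
(3,7): no bracket -> illegal
(4,7): flips 3 -> legal
(5,3): no bracket -> illegal
(5,4): flips 1 -> legal
(5,6): flips 1 -> legal
(5,7): no bracket -> illegal
(6,4): no bracket -> illegal
(6,5): no bracket -> illegal
(6,6): flips 2 -> legal
B mobility = 4
-- W to move --
(1,2): flips 2 -> legal
(1,3): no bracket -> illegal
(1,4): no bracket -> illegal
(2,2): flips 1 -> legal
(2,4): flips 1 -> legal
(2,5): no bracket -> illegal
(3,2): no bracket -> illegal
(3,5): no bracket -> illegal
(4,2): flips 1 -> legal
(5,2): no bracket -> illegal
(5,3): no bracket -> illegal
(5,4): no bracket -> illegal
W mobility = 4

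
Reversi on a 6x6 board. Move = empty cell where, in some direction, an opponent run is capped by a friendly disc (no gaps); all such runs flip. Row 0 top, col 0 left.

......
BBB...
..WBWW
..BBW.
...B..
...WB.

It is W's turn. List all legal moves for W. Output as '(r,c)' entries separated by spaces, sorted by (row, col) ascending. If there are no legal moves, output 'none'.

(0,0): flips 1 -> legal
(0,1): flips 2 -> legal
(0,2): flips 1 -> legal
(0,3): no bracket -> illegal
(1,3): flips 3 -> legal
(1,4): no bracket -> illegal
(2,0): no bracket -> illegal
(2,1): no bracket -> illegal
(3,1): flips 2 -> legal
(4,1): no bracket -> illegal
(4,2): flips 2 -> legal
(4,4): flips 1 -> legal
(4,5): no bracket -> illegal
(5,2): flips 1 -> legal
(5,5): flips 1 -> legal

Answer: (0,0) (0,1) (0,2) (1,3) (3,1) (4,2) (4,4) (5,2) (5,5)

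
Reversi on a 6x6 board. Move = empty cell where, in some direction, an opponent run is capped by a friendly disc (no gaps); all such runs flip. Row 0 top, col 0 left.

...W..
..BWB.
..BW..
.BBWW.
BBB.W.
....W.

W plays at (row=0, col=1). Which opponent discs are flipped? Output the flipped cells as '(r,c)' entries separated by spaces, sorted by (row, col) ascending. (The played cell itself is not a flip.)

Answer: (1,2)

Derivation:
Dir NW: edge -> no flip
Dir N: edge -> no flip
Dir NE: edge -> no flip
Dir W: first cell '.' (not opp) -> no flip
Dir E: first cell '.' (not opp) -> no flip
Dir SW: first cell '.' (not opp) -> no flip
Dir S: first cell '.' (not opp) -> no flip
Dir SE: opp run (1,2) capped by W -> flip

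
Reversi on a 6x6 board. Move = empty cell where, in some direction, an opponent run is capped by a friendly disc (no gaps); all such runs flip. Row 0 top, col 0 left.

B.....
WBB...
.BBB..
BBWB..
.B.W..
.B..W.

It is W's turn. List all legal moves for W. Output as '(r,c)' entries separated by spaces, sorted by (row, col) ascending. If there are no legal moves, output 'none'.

(0,1): no bracket -> illegal
(0,2): flips 2 -> legal
(0,3): no bracket -> illegal
(1,3): flips 4 -> legal
(1,4): flips 1 -> legal
(2,0): no bracket -> illegal
(2,4): no bracket -> illegal
(3,4): flips 1 -> legal
(4,0): no bracket -> illegal
(4,2): no bracket -> illegal
(4,4): no bracket -> illegal
(5,0): flips 1 -> legal
(5,2): no bracket -> illegal

Answer: (0,2) (1,3) (1,4) (3,4) (5,0)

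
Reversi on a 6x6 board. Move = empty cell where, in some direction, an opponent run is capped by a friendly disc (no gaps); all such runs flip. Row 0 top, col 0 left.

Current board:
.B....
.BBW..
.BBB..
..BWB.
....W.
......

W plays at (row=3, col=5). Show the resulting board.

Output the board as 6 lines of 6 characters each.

Place W at (3,5); scan 8 dirs for brackets.
Dir NW: first cell '.' (not opp) -> no flip
Dir N: first cell '.' (not opp) -> no flip
Dir NE: edge -> no flip
Dir W: opp run (3,4) capped by W -> flip
Dir E: edge -> no flip
Dir SW: first cell 'W' (not opp) -> no flip
Dir S: first cell '.' (not opp) -> no flip
Dir SE: edge -> no flip
All flips: (3,4)

Answer: .B....
.BBW..
.BBB..
..BWWW
....W.
......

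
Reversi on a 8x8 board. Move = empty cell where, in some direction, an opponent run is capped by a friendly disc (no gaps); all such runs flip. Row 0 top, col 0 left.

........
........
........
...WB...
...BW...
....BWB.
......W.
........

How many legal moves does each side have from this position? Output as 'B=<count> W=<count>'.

-- B to move --
(2,2): no bracket -> illegal
(2,3): flips 1 -> legal
(2,4): no bracket -> illegal
(3,2): flips 1 -> legal
(3,5): no bracket -> illegal
(4,2): no bracket -> illegal
(4,5): flips 1 -> legal
(4,6): no bracket -> illegal
(5,3): no bracket -> illegal
(5,7): no bracket -> illegal
(6,4): no bracket -> illegal
(6,5): no bracket -> illegal
(6,7): no bracket -> illegal
(7,5): no bracket -> illegal
(7,6): flips 1 -> legal
(7,7): no bracket -> illegal
B mobility = 4
-- W to move --
(2,3): no bracket -> illegal
(2,4): flips 1 -> legal
(2,5): no bracket -> illegal
(3,2): no bracket -> illegal
(3,5): flips 1 -> legal
(4,2): flips 1 -> legal
(4,5): no bracket -> illegal
(4,6): flips 1 -> legal
(4,7): no bracket -> illegal
(5,2): no bracket -> illegal
(5,3): flips 2 -> legal
(5,7): flips 1 -> legal
(6,3): no bracket -> illegal
(6,4): flips 1 -> legal
(6,5): no bracket -> illegal
(6,7): no bracket -> illegal
W mobility = 7

Answer: B=4 W=7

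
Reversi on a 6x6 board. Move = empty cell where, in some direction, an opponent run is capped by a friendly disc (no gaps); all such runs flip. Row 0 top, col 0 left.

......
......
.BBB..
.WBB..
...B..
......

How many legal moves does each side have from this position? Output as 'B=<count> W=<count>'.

-- B to move --
(2,0): no bracket -> illegal
(3,0): flips 1 -> legal
(4,0): flips 1 -> legal
(4,1): flips 1 -> legal
(4,2): no bracket -> illegal
B mobility = 3
-- W to move --
(1,0): no bracket -> illegal
(1,1): flips 1 -> legal
(1,2): no bracket -> illegal
(1,3): flips 1 -> legal
(1,4): no bracket -> illegal
(2,0): no bracket -> illegal
(2,4): no bracket -> illegal
(3,0): no bracket -> illegal
(3,4): flips 2 -> legal
(4,1): no bracket -> illegal
(4,2): no bracket -> illegal
(4,4): no bracket -> illegal
(5,2): no bracket -> illegal
(5,3): no bracket -> illegal
(5,4): no bracket -> illegal
W mobility = 3

Answer: B=3 W=3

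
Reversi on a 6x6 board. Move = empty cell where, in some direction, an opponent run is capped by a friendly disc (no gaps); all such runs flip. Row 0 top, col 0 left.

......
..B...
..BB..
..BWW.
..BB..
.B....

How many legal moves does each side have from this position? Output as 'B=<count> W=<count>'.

-- B to move --
(2,4): flips 1 -> legal
(2,5): flips 1 -> legal
(3,5): flips 2 -> legal
(4,4): flips 1 -> legal
(4,5): flips 1 -> legal
B mobility = 5
-- W to move --
(0,1): flips 2 -> legal
(0,2): no bracket -> illegal
(0,3): no bracket -> illegal
(1,1): flips 1 -> legal
(1,3): flips 1 -> legal
(1,4): no bracket -> illegal
(2,1): no bracket -> illegal
(2,4): no bracket -> illegal
(3,1): flips 1 -> legal
(4,0): no bracket -> illegal
(4,1): no bracket -> illegal
(4,4): no bracket -> illegal
(5,0): no bracket -> illegal
(5,2): flips 1 -> legal
(5,3): flips 1 -> legal
(5,4): no bracket -> illegal
W mobility = 6

Answer: B=5 W=6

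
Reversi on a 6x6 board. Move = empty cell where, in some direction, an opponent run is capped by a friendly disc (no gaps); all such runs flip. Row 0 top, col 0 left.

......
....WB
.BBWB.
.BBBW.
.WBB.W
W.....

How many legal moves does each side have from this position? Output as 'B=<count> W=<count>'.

-- B to move --
(0,3): no bracket -> illegal
(0,4): flips 1 -> legal
(0,5): flips 2 -> legal
(1,2): no bracket -> illegal
(1,3): flips 2 -> legal
(2,5): flips 1 -> legal
(3,0): no bracket -> illegal
(3,5): flips 1 -> legal
(4,0): flips 1 -> legal
(4,4): flips 1 -> legal
(5,1): flips 1 -> legal
(5,2): no bracket -> illegal
(5,4): no bracket -> illegal
(5,5): no bracket -> illegal
B mobility = 8
-- W to move --
(0,4): no bracket -> illegal
(0,5): no bracket -> illegal
(1,0): no bracket -> illegal
(1,1): flips 2 -> legal
(1,2): no bracket -> illegal
(1,3): no bracket -> illegal
(2,0): flips 2 -> legal
(2,5): flips 1 -> legal
(3,0): flips 3 -> legal
(3,5): no bracket -> illegal
(4,0): no bracket -> illegal
(4,4): flips 2 -> legal
(5,1): no bracket -> illegal
(5,2): flips 1 -> legal
(5,3): flips 2 -> legal
(5,4): no bracket -> illegal
W mobility = 7

Answer: B=8 W=7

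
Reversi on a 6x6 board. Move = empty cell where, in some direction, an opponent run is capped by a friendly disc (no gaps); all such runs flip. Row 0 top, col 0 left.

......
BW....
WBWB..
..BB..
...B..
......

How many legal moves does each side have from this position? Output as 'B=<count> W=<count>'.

Answer: B=4 W=5

Derivation:
-- B to move --
(0,0): flips 2 -> legal
(0,1): flips 1 -> legal
(0,2): no bracket -> illegal
(1,2): flips 2 -> legal
(1,3): no bracket -> illegal
(3,0): flips 1 -> legal
(3,1): no bracket -> illegal
B mobility = 4
-- W to move --
(0,0): flips 1 -> legal
(0,1): no bracket -> illegal
(1,2): no bracket -> illegal
(1,3): no bracket -> illegal
(1,4): no bracket -> illegal
(2,4): flips 1 -> legal
(3,0): no bracket -> illegal
(3,1): flips 1 -> legal
(3,4): no bracket -> illegal
(4,1): no bracket -> illegal
(4,2): flips 1 -> legal
(4,4): flips 1 -> legal
(5,2): no bracket -> illegal
(5,3): no bracket -> illegal
(5,4): no bracket -> illegal
W mobility = 5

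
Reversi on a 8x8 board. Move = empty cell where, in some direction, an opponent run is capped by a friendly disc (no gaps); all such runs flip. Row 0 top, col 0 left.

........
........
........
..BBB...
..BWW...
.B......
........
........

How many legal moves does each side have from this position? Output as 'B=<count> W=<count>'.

Answer: B=5 W=6

Derivation:
-- B to move --
(3,5): no bracket -> illegal
(4,5): flips 2 -> legal
(5,2): flips 1 -> legal
(5,3): flips 1 -> legal
(5,4): flips 2 -> legal
(5,5): flips 1 -> legal
B mobility = 5
-- W to move --
(2,1): flips 1 -> legal
(2,2): flips 1 -> legal
(2,3): flips 1 -> legal
(2,4): flips 1 -> legal
(2,5): flips 1 -> legal
(3,1): no bracket -> illegal
(3,5): no bracket -> illegal
(4,0): no bracket -> illegal
(4,1): flips 1 -> legal
(4,5): no bracket -> illegal
(5,0): no bracket -> illegal
(5,2): no bracket -> illegal
(5,3): no bracket -> illegal
(6,0): no bracket -> illegal
(6,1): no bracket -> illegal
(6,2): no bracket -> illegal
W mobility = 6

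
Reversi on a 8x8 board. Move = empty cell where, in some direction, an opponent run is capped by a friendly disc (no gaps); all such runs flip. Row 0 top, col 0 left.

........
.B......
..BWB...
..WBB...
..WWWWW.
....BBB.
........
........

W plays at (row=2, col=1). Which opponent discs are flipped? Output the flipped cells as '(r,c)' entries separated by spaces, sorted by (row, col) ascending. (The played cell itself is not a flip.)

Dir NW: first cell '.' (not opp) -> no flip
Dir N: opp run (1,1), next='.' -> no flip
Dir NE: first cell '.' (not opp) -> no flip
Dir W: first cell '.' (not opp) -> no flip
Dir E: opp run (2,2) capped by W -> flip
Dir SW: first cell '.' (not opp) -> no flip
Dir S: first cell '.' (not opp) -> no flip
Dir SE: first cell 'W' (not opp) -> no flip

Answer: (2,2)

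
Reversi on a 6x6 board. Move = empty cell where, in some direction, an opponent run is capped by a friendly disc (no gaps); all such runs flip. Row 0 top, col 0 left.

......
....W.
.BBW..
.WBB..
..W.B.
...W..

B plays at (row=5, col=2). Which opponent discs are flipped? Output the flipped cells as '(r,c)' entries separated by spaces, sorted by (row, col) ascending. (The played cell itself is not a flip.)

Answer: (4,2)

Derivation:
Dir NW: first cell '.' (not opp) -> no flip
Dir N: opp run (4,2) capped by B -> flip
Dir NE: first cell '.' (not opp) -> no flip
Dir W: first cell '.' (not opp) -> no flip
Dir E: opp run (5,3), next='.' -> no flip
Dir SW: edge -> no flip
Dir S: edge -> no flip
Dir SE: edge -> no flip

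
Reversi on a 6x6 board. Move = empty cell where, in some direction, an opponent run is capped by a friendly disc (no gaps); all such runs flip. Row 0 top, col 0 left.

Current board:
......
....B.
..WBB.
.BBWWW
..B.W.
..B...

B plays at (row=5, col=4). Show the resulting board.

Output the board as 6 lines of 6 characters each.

Answer: ......
....B.
..WBB.
.BBWBW
..B.B.
..B.B.

Derivation:
Place B at (5,4); scan 8 dirs for brackets.
Dir NW: first cell '.' (not opp) -> no flip
Dir N: opp run (4,4) (3,4) capped by B -> flip
Dir NE: first cell '.' (not opp) -> no flip
Dir W: first cell '.' (not opp) -> no flip
Dir E: first cell '.' (not opp) -> no flip
Dir SW: edge -> no flip
Dir S: edge -> no flip
Dir SE: edge -> no flip
All flips: (3,4) (4,4)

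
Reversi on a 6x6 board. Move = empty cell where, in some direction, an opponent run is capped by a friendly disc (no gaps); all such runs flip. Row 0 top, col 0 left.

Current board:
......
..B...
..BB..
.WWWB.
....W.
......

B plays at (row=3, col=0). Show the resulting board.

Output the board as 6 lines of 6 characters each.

Place B at (3,0); scan 8 dirs for brackets.
Dir NW: edge -> no flip
Dir N: first cell '.' (not opp) -> no flip
Dir NE: first cell '.' (not opp) -> no flip
Dir W: edge -> no flip
Dir E: opp run (3,1) (3,2) (3,3) capped by B -> flip
Dir SW: edge -> no flip
Dir S: first cell '.' (not opp) -> no flip
Dir SE: first cell '.' (not opp) -> no flip
All flips: (3,1) (3,2) (3,3)

Answer: ......
..B...
..BB..
BBBBB.
....W.
......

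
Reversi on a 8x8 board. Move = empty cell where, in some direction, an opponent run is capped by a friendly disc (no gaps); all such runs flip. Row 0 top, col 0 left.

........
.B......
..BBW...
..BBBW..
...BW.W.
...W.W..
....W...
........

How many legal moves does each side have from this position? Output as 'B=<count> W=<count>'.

-- B to move --
(1,3): no bracket -> illegal
(1,4): flips 1 -> legal
(1,5): flips 1 -> legal
(2,5): flips 1 -> legal
(2,6): no bracket -> illegal
(3,6): flips 1 -> legal
(3,7): no bracket -> illegal
(4,2): no bracket -> illegal
(4,5): flips 1 -> legal
(4,7): no bracket -> illegal
(5,2): no bracket -> illegal
(5,4): flips 1 -> legal
(5,6): no bracket -> illegal
(5,7): no bracket -> illegal
(6,2): no bracket -> illegal
(6,3): flips 1 -> legal
(6,5): no bracket -> illegal
(6,6): flips 2 -> legal
(7,3): no bracket -> illegal
(7,4): no bracket -> illegal
(7,5): no bracket -> illegal
B mobility = 8
-- W to move --
(0,0): flips 3 -> legal
(0,1): no bracket -> illegal
(0,2): no bracket -> illegal
(1,0): no bracket -> illegal
(1,2): no bracket -> illegal
(1,3): flips 3 -> legal
(1,4): no bracket -> illegal
(2,0): no bracket -> illegal
(2,1): flips 2 -> legal
(2,5): no bracket -> illegal
(3,1): flips 3 -> legal
(4,1): no bracket -> illegal
(4,2): flips 2 -> legal
(4,5): no bracket -> illegal
(5,2): no bracket -> illegal
(5,4): no bracket -> illegal
W mobility = 5

Answer: B=8 W=5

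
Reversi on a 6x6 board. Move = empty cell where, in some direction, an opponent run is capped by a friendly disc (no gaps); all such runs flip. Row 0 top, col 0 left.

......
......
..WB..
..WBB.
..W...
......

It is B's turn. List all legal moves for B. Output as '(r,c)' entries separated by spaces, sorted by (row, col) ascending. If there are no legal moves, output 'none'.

Answer: (1,1) (2,1) (3,1) (4,1) (5,1)

Derivation:
(1,1): flips 1 -> legal
(1,2): no bracket -> illegal
(1,3): no bracket -> illegal
(2,1): flips 1 -> legal
(3,1): flips 1 -> legal
(4,1): flips 1 -> legal
(4,3): no bracket -> illegal
(5,1): flips 1 -> legal
(5,2): no bracket -> illegal
(5,3): no bracket -> illegal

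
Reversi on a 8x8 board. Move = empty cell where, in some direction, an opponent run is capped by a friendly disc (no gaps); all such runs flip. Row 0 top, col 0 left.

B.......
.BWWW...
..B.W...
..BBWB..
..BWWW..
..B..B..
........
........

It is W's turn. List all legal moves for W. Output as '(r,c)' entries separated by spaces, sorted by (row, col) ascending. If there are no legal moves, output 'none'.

Answer: (1,0) (2,1) (2,3) (2,5) (2,6) (3,1) (3,6) (4,1) (4,6) (5,1) (6,1) (6,2) (6,5) (6,6)

Derivation:
(0,1): no bracket -> illegal
(0,2): no bracket -> illegal
(1,0): flips 1 -> legal
(2,0): no bracket -> illegal
(2,1): flips 1 -> legal
(2,3): flips 1 -> legal
(2,5): flips 1 -> legal
(2,6): flips 1 -> legal
(3,1): flips 3 -> legal
(3,6): flips 1 -> legal
(4,1): flips 1 -> legal
(4,6): flips 1 -> legal
(5,1): flips 2 -> legal
(5,3): no bracket -> illegal
(5,4): no bracket -> illegal
(5,6): no bracket -> illegal
(6,1): flips 1 -> legal
(6,2): flips 4 -> legal
(6,3): no bracket -> illegal
(6,4): no bracket -> illegal
(6,5): flips 1 -> legal
(6,6): flips 1 -> legal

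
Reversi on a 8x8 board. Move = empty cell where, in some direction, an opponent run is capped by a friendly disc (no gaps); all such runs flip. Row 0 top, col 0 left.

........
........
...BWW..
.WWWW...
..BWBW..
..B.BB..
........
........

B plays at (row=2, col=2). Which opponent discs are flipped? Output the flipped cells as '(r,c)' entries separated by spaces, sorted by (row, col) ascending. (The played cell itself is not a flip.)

Answer: (3,2) (3,3)

Derivation:
Dir NW: first cell '.' (not opp) -> no flip
Dir N: first cell '.' (not opp) -> no flip
Dir NE: first cell '.' (not opp) -> no flip
Dir W: first cell '.' (not opp) -> no flip
Dir E: first cell 'B' (not opp) -> no flip
Dir SW: opp run (3,1), next='.' -> no flip
Dir S: opp run (3,2) capped by B -> flip
Dir SE: opp run (3,3) capped by B -> flip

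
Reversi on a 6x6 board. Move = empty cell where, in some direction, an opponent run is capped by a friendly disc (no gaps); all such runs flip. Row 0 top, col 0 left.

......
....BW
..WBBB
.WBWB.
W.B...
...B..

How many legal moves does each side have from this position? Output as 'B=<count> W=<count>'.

-- B to move --
(0,4): no bracket -> illegal
(0,5): flips 1 -> legal
(1,1): no bracket -> illegal
(1,2): flips 1 -> legal
(1,3): no bracket -> illegal
(2,0): flips 1 -> legal
(2,1): flips 1 -> legal
(3,0): flips 1 -> legal
(4,1): no bracket -> illegal
(4,3): flips 1 -> legal
(4,4): no bracket -> illegal
(5,0): no bracket -> illegal
(5,1): no bracket -> illegal
B mobility = 6
-- W to move --
(0,3): no bracket -> illegal
(0,4): no bracket -> illegal
(0,5): no bracket -> illegal
(1,2): no bracket -> illegal
(1,3): flips 2 -> legal
(2,1): no bracket -> illegal
(3,5): flips 2 -> legal
(4,1): no bracket -> illegal
(4,3): no bracket -> illegal
(4,4): no bracket -> illegal
(4,5): no bracket -> illegal
(5,1): flips 1 -> legal
(5,2): flips 2 -> legal
(5,4): no bracket -> illegal
W mobility = 4

Answer: B=6 W=4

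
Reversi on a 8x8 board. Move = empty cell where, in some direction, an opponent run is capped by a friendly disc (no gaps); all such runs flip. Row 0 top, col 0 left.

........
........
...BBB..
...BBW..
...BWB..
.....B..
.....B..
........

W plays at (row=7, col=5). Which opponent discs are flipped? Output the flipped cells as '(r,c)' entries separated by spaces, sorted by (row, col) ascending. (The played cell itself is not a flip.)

Dir NW: first cell '.' (not opp) -> no flip
Dir N: opp run (6,5) (5,5) (4,5) capped by W -> flip
Dir NE: first cell '.' (not opp) -> no flip
Dir W: first cell '.' (not opp) -> no flip
Dir E: first cell '.' (not opp) -> no flip
Dir SW: edge -> no flip
Dir S: edge -> no flip
Dir SE: edge -> no flip

Answer: (4,5) (5,5) (6,5)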